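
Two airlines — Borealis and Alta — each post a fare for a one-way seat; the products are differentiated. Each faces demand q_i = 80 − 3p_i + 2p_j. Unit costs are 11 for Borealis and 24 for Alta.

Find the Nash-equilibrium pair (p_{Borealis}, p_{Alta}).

30.6875, 35.5625

Borealis's profit: π = (p_{Borealis} − 11)(80 − 3p_{Borealis} + 2p_{Alta}).
∂π/∂p_{Borealis} = 113 − 6p_{Borealis} + 2p_{Alta} = 0 ⇒ p_{Borealis} = 113/6 + (1/3)p_{Alta}.
Similarly p_{Alta} = 76/3 + (1/3)p_{Borealis}.
Solving the two reaction functions simultaneously: (1 − (1/3)(1/3))p_{Borealis} = 113/6 + (1/3)·(76/3), so (8/9)p_{Borealis} = 491/18 and p_{Borealis} = 30.6875.
Then p_{Alta} = 76/3 + (1/3)·30.6875 = 35.5625.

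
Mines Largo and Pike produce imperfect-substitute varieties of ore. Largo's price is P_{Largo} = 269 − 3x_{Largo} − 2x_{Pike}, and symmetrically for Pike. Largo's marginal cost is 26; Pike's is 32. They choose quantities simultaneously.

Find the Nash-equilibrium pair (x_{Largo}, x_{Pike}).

30.75, 29.25

Mine Largo's profit: π = x_{Largo}(269 − 3x_{Largo} − 2x_{Pike}) − 26x_{Largo}.
∂π/∂x_{Largo} = 243 − 6x_{Largo} − 2x_{Pike} = 0 ⇒ x_{Largo} = 40.5 − (1/3)x_{Pike}.
Similarly x_{Pike} = 39.5 − (1/3)x_{Largo}.
Substituting the second reaction function into the first: x_{Largo} = 40.5 − (1/3)(39.5 − (1/3)x_{Largo}), which gives (8/9)x_{Largo} = 82/3 ⇒ x_{Largo} = 30.75.
Then x_{Pike} = 39.5 − (1/3)·30.75 = 29.25.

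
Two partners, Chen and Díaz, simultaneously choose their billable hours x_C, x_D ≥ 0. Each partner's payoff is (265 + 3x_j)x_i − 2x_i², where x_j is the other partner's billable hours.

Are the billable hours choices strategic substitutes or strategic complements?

Chen's payoff is (265 + 3x_D)x_C − 2x_C².
∂π/∂x_C = 265 + 3x_D − 4x_C = 0, so x_C = 66.25 + 0.75x_D.
The best-response slope dx_C/dx_D = 0.75 > 0: the reaction function is upward-sloping, so the choices are strategic complements.

strategic complements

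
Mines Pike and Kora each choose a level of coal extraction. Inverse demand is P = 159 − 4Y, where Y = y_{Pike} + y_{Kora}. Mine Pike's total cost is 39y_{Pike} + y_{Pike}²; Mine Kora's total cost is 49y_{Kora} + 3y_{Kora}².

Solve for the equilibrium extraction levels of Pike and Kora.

10, 5

Mine Pike's profit: π = y_{Pike}(159 − 4(y_{Pike} + y_{Kora})) − 39y_{Pike} − y_{Pike}².
∂π/∂y_{Pike} = 120 − 10y_{Pike} − 4y_{Kora} = 0, so y_{Pike} = 12 − 0.4y_{Kora}.
For Kora: ∂π/∂y_{Kora} = 110 − 14y_{Kora} − 4y_{Pike} = 0 ⇒ y_{Kora} = 55/7 − (2/7)y_{Pike}.
Solving the two reaction functions simultaneously: (1 − (−0.4)(−2/7))y_{Pike} = 12 − 0.4·(55/7), so (31/35)y_{Pike} = 62/7 and y_{Pike} = 10.
Then y_{Kora} = 55/7 − (2/7)·10 = 5.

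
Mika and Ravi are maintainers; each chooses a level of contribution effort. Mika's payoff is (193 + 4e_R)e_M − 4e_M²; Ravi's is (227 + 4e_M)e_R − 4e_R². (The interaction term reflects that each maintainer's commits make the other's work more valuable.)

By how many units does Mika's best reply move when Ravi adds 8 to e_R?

4

Expanding Mika's payoff: 193e_M + 4e_Re_M − 4e_M².
∂π/∂e_M = 193 + 4e_R − 8e_M = 0, so e_M = 24.125 + 0.5e_R.
The reaction-function slope is 0.5, so an 8-unit rise in e_R moves e_M by 0.5 × 8 = 4. Mika's best response rises — the actions are strategic complements.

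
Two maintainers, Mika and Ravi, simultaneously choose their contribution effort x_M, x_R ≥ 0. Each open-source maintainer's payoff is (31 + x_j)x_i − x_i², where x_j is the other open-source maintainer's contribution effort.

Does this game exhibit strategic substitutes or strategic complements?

strategic complements

Mika's payoff is (31 + x_R)x_M − x_M².
∂π/∂x_M = 31 + x_R − 2x_M = 0, so x_M = 15.5 + 0.5x_R.
The best-response slope dx_M/dx_R = 0.5 > 0: the reaction function is upward-sloping, so the choices are strategic complements.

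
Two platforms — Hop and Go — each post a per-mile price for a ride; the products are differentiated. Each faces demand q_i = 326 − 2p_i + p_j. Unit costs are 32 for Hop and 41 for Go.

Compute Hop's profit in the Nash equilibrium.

Hop's profit: π = (p_{Hop} − 32)(326 − 2p_{Hop} + p_{Go}).
∂π/∂p_{Hop} = 390 − 4p_{Hop} + p_{Go} = 0 ⇒ p_{Hop} = 97.5 + 0.25p_{Go}.
Similarly p_{Go} = 102 + 0.25p_{Hop}.
Plugging p_{Go} into Hop's best response: p_{Hop} = 97.5 + 0.25(102 + 0.25p_{Hop}) ⇒ 0.9375p_{Hop} = 123, so p_{Hop} = 131.2.
Then p_{Go} = 102 + 0.25·131.2 = 134.8.
q_{Hop} = 326 − 2·131.2 + 134.8 = 198.4.
Profit = (131.2 − 32)·198.4 = 19681.28.

19681.28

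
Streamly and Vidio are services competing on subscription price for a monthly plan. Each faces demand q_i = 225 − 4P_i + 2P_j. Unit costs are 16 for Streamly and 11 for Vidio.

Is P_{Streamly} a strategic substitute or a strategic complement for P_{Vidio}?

strategic complements

Streamly's profit: π = (P_{Streamly} − 16)(225 − 4P_{Streamly} + 2P_{Vidio}).
∂π/∂P_{Streamly} = 289 − 8P_{Streamly} + 2P_{Vidio} = 0 ⇒ P_{Streamly} = 36.125 + 0.25P_{Vidio}.
The best-response slope dP_{Streamly}/dP_{Vidio} = 0.25 > 0: the reaction function is upward-sloping, so the choices are strategic complements.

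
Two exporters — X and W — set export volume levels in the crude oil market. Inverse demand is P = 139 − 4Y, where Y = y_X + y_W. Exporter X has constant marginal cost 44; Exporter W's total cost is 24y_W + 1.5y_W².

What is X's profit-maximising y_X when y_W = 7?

8.375

Exporter X's profit: π = y_X(139 − 4(y_X + y_W)) − 44y_X.
∂π/∂y_X = 95 − 8y_X − 4y_W = 0, so y_X = 11.875 − 0.5y_W.
At y_W = 7: y_X = 11.875 − 0.5·7 = 8.375.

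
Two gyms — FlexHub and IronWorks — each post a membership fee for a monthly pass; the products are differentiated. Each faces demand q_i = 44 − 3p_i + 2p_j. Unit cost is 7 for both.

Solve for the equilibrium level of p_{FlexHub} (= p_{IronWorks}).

FlexHub's profit: π = (p_{FlexHub} − 7)(44 − 3p_{FlexHub} + 2p_{IronWorks}).
∂π/∂p_{FlexHub} = 65 − 6p_{FlexHub} + 2p_{IronWorks} = 0 ⇒ p_{FlexHub} = 65/6 + (1/3)p_{IronWorks}.
Setting p_{FlexHub} = p_{IronWorks} in the reaction function: p_{FlexHub} = 65/6 + (1/3)p_{FlexHub}, so p_{FlexHub} = (65/6) / (2/3) = 16.25.

16.25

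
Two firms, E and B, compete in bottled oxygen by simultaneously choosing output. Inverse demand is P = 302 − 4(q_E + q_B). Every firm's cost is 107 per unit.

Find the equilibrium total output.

Firm E's profit: π = q_E(302 − 4(q_E + q_B)) − 107q_E.
∂π/∂q_E = 195 − 8q_E − 4q_B = 0, so q_E = 24.375 − 0.5q_B.
Setting q_E = q_B in the reaction function: q_E = 24.375 − 0.5q_E, so q_E = 24.375 / 1.5 = 16.25.
Total output: 16.25 + 16.25 = 32.5.

32.5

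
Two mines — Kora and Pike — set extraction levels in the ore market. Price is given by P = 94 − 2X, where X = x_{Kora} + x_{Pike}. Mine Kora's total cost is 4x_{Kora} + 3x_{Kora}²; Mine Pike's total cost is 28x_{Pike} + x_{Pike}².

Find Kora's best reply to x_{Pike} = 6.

7.8

Mine Kora's profit: π = x_{Kora}(94 − 2(x_{Kora} + x_{Pike})) − 4x_{Kora} − 3x_{Kora}².
∂π/∂x_{Kora} = 90 − 10x_{Kora} − 2x_{Pike} = 0, so x_{Kora} = 9 − 0.2x_{Pike}.
At x_{Pike} = 6: x_{Kora} = 9 − 0.2·6 = 7.8.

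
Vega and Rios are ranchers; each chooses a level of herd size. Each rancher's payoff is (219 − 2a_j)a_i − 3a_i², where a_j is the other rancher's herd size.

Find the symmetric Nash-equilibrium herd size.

27.375

Vega's payoff is (219 − 2a_R)a_V − 3a_V².
∂π/∂a_V = 219 − 2a_R − 6a_V = 0, so a_V = 36.5 − (1/3)a_R.
The game is symmetric, so in equilibrium a_R = a_V: the reaction function gives (4/3)a_V = 36.5, hence a_V = 27.375.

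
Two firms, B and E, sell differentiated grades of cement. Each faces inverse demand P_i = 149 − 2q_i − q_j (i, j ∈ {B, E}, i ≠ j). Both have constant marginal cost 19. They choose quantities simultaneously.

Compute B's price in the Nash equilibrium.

71

Firm B's profit: π = q_B(149 − 2q_B − q_E) − 19q_B.
∂π/∂q_B = 130 − 4q_B − q_E = 0 ⇒ q_B = 32.5 − 0.25q_E.
The game is symmetric, so in equilibrium q_E = q_B: the reaction function gives 1.25q_B = 32.5, hence q_B = 26.
P_B = 149 − 2·26 − 26 = 71.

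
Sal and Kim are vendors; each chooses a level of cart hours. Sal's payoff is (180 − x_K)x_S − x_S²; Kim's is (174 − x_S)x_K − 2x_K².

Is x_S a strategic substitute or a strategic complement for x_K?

Expanding Sal's payoff: 180x_S − x_Kx_S − x_S².
∂π/∂x_S = 180 − x_K − 2x_S = 0, so x_S = 90 − 0.5x_K.
The best-response slope dx_S/dx_K = −0.5 < 0: the reaction function is downward-sloping, so the choices are strategic substitutes.

strategic substitutes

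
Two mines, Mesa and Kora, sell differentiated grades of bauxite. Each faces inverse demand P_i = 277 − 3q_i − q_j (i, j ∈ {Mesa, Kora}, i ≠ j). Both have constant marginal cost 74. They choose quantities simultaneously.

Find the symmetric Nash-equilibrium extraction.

29

Mine Mesa's profit: π = q_{Mesa}(277 − 3q_{Mesa} − q_{Kora}) − 74q_{Mesa}.
∂π/∂q_{Mesa} = 203 − 6q_{Mesa} − q_{Kora} = 0 ⇒ q_{Mesa} = 203/6 − (1/6)q_{Kora}.
Setting q_{Mesa} = q_{Kora} in the reaction function: q_{Mesa} = 203/6 − (1/6)q_{Mesa}, so q_{Mesa} = (203/6) / (7/6) = 29.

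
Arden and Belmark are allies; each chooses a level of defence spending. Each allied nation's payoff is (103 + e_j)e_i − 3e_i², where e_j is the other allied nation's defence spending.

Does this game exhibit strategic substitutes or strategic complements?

strategic complements

Arden's payoff is (103 + e_B)e_A − 3e_A².
∂π/∂e_A = 103 + e_B − 6e_A = 0, so e_A = 103/6 + (1/6)e_B.
The best-response slope de_A/de_B = 1/6 > 0: the reaction function is upward-sloping, so the choices are strategic complements.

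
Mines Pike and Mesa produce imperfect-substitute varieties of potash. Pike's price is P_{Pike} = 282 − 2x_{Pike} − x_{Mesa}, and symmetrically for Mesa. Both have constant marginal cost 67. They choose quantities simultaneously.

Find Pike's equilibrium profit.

3698

Mine Pike's profit: π = x_{Pike}(282 − 2x_{Pike} − x_{Mesa}) − 67x_{Pike}.
∂π/∂x_{Pike} = 215 − 4x_{Pike} − x_{Mesa} = 0 ⇒ x_{Pike} = 53.75 − 0.25x_{Mesa}.
The game is symmetric, so in equilibrium x_{Mesa} = x_{Pike}: the reaction function gives 1.25x_{Pike} = 53.75, hence x_{Pike} = 43.
P_{Pike} = 282 − 2·43 − 43 = 153.
Profit = (153 − 67)·43 = 3698.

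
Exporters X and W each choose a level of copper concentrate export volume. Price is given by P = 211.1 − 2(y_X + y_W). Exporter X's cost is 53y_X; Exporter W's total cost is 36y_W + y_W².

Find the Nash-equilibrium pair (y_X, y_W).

Exporter X's profit: π = y_X(211.1 − 2(y_X + y_W)) − 53y_X.
∂π/∂y_X = 158.1 − 4y_X − 2y_W = 0, so y_X = 39.525 − 0.5y_W.
For W: ∂π/∂y_W = 175.1 − 6y_W − 2y_X = 0 ⇒ y_W = 1751/60 − (1/3)y_X.
Substituting the second reaction function into the first: y_X = 39.525 − 0.5(1751/60 − (1/3)y_X), which gives (5/6)y_X = 374/15 ⇒ y_X = 29.92.
Then y_W = 1751/60 − (1/3)·29.92 = 19.21.

29.92, 19.21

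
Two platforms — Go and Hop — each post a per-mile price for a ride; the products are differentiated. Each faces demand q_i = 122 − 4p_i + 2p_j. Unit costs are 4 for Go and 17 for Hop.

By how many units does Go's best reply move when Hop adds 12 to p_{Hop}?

3

Go's profit: π = (p_{Go} − 4)(122 − 4p_{Go} + 2p_{Hop}).
∂π/∂p_{Go} = 138 − 8p_{Go} + 2p_{Hop} = 0 ⇒ p_{Go} = 17.25 + 0.25p_{Hop}.
The reaction-function slope is 0.25, so a 12-unit rise in p_{Hop} moves p_{Go} by 0.25 × 12 = 3. Go's best response rises — the actions are strategic complements.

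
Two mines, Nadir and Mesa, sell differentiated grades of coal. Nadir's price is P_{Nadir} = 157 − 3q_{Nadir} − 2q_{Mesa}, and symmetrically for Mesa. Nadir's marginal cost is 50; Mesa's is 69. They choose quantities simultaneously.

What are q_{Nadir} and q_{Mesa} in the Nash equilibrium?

14.5625, 9.8125

Mine Nadir's profit: π = q_{Nadir}(157 − 3q_{Nadir} − 2q_{Mesa}) − 50q_{Nadir}.
∂π/∂q_{Nadir} = 107 − 6q_{Nadir} − 2q_{Mesa} = 0 ⇒ q_{Nadir} = 107/6 − (1/3)q_{Mesa}.
Similarly q_{Mesa} = 44/3 − (1/3)q_{Nadir}.
Plugging q_{Mesa} into Nadir's best response: q_{Nadir} = 107/6 − (1/3)(44/3 − (1/3)q_{Nadir}) ⇒ (8/9)q_{Nadir} = 233/18, so q_{Nadir} = 14.5625.
Then q_{Mesa} = 44/3 − (1/3)·14.5625 = 9.8125.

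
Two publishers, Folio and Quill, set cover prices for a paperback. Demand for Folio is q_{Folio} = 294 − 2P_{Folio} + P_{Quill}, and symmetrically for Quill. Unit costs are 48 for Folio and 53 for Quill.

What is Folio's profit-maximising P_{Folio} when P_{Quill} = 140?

Folio's profit: π = (P_{Folio} − 48)(294 − 2P_{Folio} + P_{Quill}).
∂π/∂P_{Folio} = 390 − 4P_{Folio} + P_{Quill} = 0 ⇒ P_{Folio} = 97.5 + 0.25P_{Quill}.
At P_{Quill} = 140: P_{Folio} = 97.5 + 0.25·140 = 132.5.

132.5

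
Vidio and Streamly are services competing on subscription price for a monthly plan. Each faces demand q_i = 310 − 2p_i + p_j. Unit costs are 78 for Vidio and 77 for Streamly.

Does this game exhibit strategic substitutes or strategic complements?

strategic complements

Vidio's profit: π = (p_{Vidio} − 78)(310 − 2p_{Vidio} + p_{Streamly}).
∂π/∂p_{Vidio} = 466 − 4p_{Vidio} + p_{Streamly} = 0 ⇒ p_{Vidio} = 116.5 + 0.25p_{Streamly}.
The best-response slope dp_{Vidio}/dp_{Streamly} = 0.25 > 0: the reaction function is upward-sloping, so the choices are strategic complements.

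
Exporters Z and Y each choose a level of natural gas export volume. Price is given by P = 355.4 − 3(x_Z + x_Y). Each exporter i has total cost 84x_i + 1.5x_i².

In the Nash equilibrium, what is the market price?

219.7

Exporter Z's profit: π = x_Z(355.4 − 3(x_Z + x_Y)) − 84x_Z − 1.5x_Z².
∂π/∂x_Z = 271.4 − 9x_Z − 3x_Y = 0, so x_Z = 1357/45 − (1/3)x_Y.
By symmetry x_Y = x_Z; substituting into the reaction function, (4/3)x_Z = 1357/45 and x_Z = 1357/60.
Equilibrium price: P = 355.4 − 3·(1357/30) = 219.7.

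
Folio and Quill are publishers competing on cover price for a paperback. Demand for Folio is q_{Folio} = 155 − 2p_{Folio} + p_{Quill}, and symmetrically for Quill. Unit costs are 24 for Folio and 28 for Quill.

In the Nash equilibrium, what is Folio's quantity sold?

88.4

Folio's profit: π = (p_{Folio} − 24)(155 − 2p_{Folio} + p_{Quill}).
∂π/∂p_{Folio} = 203 − 4p_{Folio} + p_{Quill} = 0 ⇒ p_{Folio} = 50.75 + 0.25p_{Quill}.
Similarly p_{Quill} = 52.75 + 0.25p_{Folio}.
Substituting the second reaction function into the first: p_{Folio} = 50.75 + 0.25(52.75 + 0.25p_{Folio}), which gives 0.9375p_{Folio} = 63.9375 ⇒ p_{Folio} = 68.2.
Then p_{Quill} = 52.75 + 0.25·68.2 = 69.8.
q_{Folio} = 155 − 2·68.2 + 69.8 = 88.4.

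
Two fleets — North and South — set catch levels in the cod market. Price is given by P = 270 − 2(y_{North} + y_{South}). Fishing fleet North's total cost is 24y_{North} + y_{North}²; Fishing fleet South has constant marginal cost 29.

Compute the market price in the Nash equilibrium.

124.4

Fishing fleet North's profit: π = y_{North}(270 − 2(y_{North} + y_{South})) − 24y_{North} − y_{North}².
∂π/∂y_{North} = 246 − 6y_{North} − 2y_{South} = 0, so y_{North} = 41 − (1/3)y_{South}.
For South: ∂π/∂y_{South} = 241 − 4y_{South} − 2y_{North} = 0 ⇒ y_{South} = 60.25 − 0.5y_{North}.
Plugging y_{South} into North's best response: y_{North} = 41 − (1/3)(60.25 − 0.5y_{North}) ⇒ (5/6)y_{North} = 251/12, so y_{North} = 25.1.
Then y_{South} = 60.25 − 0.5·25.1 = 47.7.
Equilibrium price: P = 270 − 2·72.8 = 124.4.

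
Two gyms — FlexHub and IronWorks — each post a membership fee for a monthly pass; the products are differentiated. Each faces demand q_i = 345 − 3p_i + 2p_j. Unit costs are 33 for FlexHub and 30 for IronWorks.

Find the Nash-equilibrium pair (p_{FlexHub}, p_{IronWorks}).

FlexHub's profit: π = (p_{FlexHub} − 33)(345 − 3p_{FlexHub} + 2p_{IronWorks}).
∂π/∂p_{FlexHub} = 444 − 6p_{FlexHub} + 2p_{IronWorks} = 0 ⇒ p_{FlexHub} = 74 + (1/3)p_{IronWorks}.
Similarly p_{IronWorks} = 72.5 + (1/3)p_{FlexHub}.
Solving the two reaction functions simultaneously: (1 − (1/3)(1/3))p_{FlexHub} = 74 + (1/3)·72.5, so (8/9)p_{FlexHub} = 589/6 and p_{FlexHub} = 110.4375.
Then p_{IronWorks} = 72.5 + (1/3)·110.4375 = 109.3125.

110.4375, 109.3125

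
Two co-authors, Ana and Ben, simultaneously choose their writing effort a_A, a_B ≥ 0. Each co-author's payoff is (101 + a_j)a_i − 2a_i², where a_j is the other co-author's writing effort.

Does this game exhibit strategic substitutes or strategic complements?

strategic complements

Ana's payoff is (101 + a_B)a_A − 2a_A².
∂π/∂a_A = 101 + a_B − 4a_A = 0, so a_A = 25.25 + 0.25a_B.
The best-response slope da_A/da_B = 0.25 > 0: the reaction function is upward-sloping, so the choices are strategic complements.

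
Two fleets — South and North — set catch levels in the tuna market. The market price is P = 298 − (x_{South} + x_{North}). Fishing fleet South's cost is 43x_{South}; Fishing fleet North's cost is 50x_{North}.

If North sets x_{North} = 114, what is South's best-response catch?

70.5

Fishing fleet South's profit: π = x_{South}(298 − (x_{South} + x_{North})) − 43x_{South}.
∂π/∂x_{South} = 255 − 2x_{South} − x_{North} = 0, so x_{South} = 127.5 − 0.5x_{North}.
At x_{North} = 114: x_{South} = 127.5 − 0.5·114 = 70.5.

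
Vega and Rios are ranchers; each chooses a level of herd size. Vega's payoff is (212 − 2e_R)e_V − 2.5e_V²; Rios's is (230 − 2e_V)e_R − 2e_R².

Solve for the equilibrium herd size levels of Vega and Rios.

24.25, 45.375

Expanding Vega's payoff: 212e_V − 2e_Re_V − 2.5e_V².
∂π/∂e_V = 212 − 2e_R − 5e_V = 0, so e_V = 42.4 − 0.4e_R.
Likewise for Rios: e_R = 57.5 − 0.5e_V.
Solving the two reaction functions simultaneously: (1 − (−0.4)(−0.5))e_V = 42.4 − 0.4·57.5, so 0.8e_V = 19.4 and e_V = 24.25.
Then e_R = 57.5 − 0.5·24.25 = 45.375.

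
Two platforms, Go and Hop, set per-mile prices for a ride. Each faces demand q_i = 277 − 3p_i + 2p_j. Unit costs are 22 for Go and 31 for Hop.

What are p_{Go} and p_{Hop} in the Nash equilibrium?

Go's profit: π = (p_{Go} − 22)(277 − 3p_{Go} + 2p_{Hop}).
∂π/∂p_{Go} = 343 − 6p_{Go} + 2p_{Hop} = 0 ⇒ p_{Go} = 343/6 + (1/3)p_{Hop}.
Similarly p_{Hop} = 185/3 + (1/3)p_{Go}.
Solving the two reaction functions simultaneously: (1 − (1/3)(1/3))p_{Go} = 343/6 + (1/3)·(185/3), so (8/9)p_{Go} = 1399/18 and p_{Go} = 87.4375.
Then p_{Hop} = 185/3 + (1/3)·87.4375 = 90.8125.

87.4375, 90.8125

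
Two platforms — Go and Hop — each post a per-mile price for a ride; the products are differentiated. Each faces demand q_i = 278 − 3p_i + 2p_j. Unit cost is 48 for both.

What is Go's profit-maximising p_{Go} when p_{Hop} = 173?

Go's profit: π = (p_{Go} − 48)(278 − 3p_{Go} + 2p_{Hop}).
∂π/∂p_{Go} = 422 − 6p_{Go} + 2p_{Hop} = 0 ⇒ p_{Go} = 211/3 + (1/3)p_{Hop}.
At p_{Hop} = 173: p_{Go} = 211/3 + (1/3)·173 = 128.

128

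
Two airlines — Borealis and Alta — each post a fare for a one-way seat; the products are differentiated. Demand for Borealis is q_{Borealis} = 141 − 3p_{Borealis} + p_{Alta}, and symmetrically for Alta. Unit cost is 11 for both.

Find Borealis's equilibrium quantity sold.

Borealis's profit: π = (p_{Borealis} − 11)(141 − 3p_{Borealis} + p_{Alta}).
∂π/∂p_{Borealis} = 174 − 6p_{Borealis} + p_{Alta} = 0 ⇒ p_{Borealis} = 29 + (1/6)p_{Alta}.
By symmetry p_{Alta} = p_{Borealis}; substituting into the reaction function, (5/6)p_{Borealis} = 29 and p_{Borealis} = 34.8.
q_{Borealis} = 141 − 3·34.8 + 34.8 = 71.4.

71.4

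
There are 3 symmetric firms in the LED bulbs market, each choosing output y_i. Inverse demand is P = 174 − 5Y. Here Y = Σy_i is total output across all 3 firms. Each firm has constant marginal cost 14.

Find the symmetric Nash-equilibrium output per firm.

A representative firm's profit is π_i = y_i(174 − 5Y) − 14y_i, with Y = y_i + Σ_{j≠i} y_j.
First-order condition: 160 − 10y_i − 5Σ_{j≠i} y_j = 0.
With identical firms, set every y_j = y: then 160 − 10y − 10y = 0, i.e. y = 160/20 = 8.

8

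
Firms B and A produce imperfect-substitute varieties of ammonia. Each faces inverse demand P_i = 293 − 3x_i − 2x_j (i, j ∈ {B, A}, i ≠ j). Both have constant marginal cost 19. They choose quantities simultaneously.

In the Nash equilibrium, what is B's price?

121.75

Firm B's profit: π = x_B(293 − 3x_B − 2x_A) − 19x_B.
∂π/∂x_B = 274 − 6x_B − 2x_A = 0 ⇒ x_B = 137/3 − (1/3)x_A.
Setting x_B = x_A in the reaction function: x_B = 137/3 − (1/3)x_B, so x_B = (137/3) / (4/3) = 34.25.
P_B = 293 − 3·34.25 − 2·34.25 = 121.75.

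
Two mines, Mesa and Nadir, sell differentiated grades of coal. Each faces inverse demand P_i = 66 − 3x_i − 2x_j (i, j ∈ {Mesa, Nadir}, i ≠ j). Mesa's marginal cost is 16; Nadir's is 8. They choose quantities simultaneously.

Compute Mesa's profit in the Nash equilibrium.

99.1875

Mine Mesa's profit: π = x_{Mesa}(66 − 3x_{Mesa} − 2x_{Nadir}) − 16x_{Mesa}.
∂π/∂x_{Mesa} = 50 − 6x_{Mesa} − 2x_{Nadir} = 0 ⇒ x_{Mesa} = 25/3 − (1/3)x_{Nadir}.
Similarly x_{Nadir} = 29/3 − (1/3)x_{Mesa}.
Solving the two reaction functions simultaneously: (1 − (−1/3)(−1/3))x_{Mesa} = 25/3 − (1/3)·(29/3), so (8/9)x_{Mesa} = 46/9 and x_{Mesa} = 5.75.
Then x_{Nadir} = 29/3 − (1/3)·5.75 = 7.75.
P_{Mesa} = 66 − 3·5.75 − 2·7.75 = 33.25.
Profit = (33.25 − 16)·5.75 = 99.1875.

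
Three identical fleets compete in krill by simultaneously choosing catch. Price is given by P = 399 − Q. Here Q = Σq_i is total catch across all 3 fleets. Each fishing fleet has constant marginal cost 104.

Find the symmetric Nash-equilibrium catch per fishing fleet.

73.75

A representative fishing fleet's profit is π_i = q_i(399 − Q) − 104q_i, with Q = q_i + Σ_{j≠i} q_j.
First-order condition: 295 − 2q_i − Σ_{j≠i} q_j = 0.
In a symmetric equilibrium every fishing fleet chooses the same q, so Σ_{j≠i} q_j = 2q. The condition becomes 295 − 4q = 0, giving q = 295/4 = 73.75.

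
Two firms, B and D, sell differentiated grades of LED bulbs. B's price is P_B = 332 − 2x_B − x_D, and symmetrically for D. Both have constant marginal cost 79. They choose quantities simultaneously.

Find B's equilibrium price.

180.2

Firm B's profit: π = x_B(332 − 2x_B − x_D) − 79x_B.
∂π/∂x_B = 253 − 4x_B − x_D = 0 ⇒ x_B = 63.25 − 0.25x_D.
The game is symmetric, so in equilibrium x_D = x_B: the reaction function gives 1.25x_B = 63.25, hence x_B = 50.6.
P_B = 332 − 2·50.6 − 50.6 = 180.2.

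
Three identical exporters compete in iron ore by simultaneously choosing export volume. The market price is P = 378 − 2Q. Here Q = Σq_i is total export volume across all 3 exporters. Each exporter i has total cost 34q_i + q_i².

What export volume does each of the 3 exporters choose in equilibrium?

34.4

A representative exporter's profit is π_i = q_i(378 − 2Q) − 34q_i − q_i², with Q = q_i + Σ_{j≠i} q_j.
First-order condition: 344 − 6q_i − 2Σ_{j≠i} q_j = 0.
In a symmetric equilibrium every exporter chooses the same q, so Σ_{j≠i} q_j = 2q. The condition becomes 344 − 10q = 0, giving q = 344/10 = 34.4.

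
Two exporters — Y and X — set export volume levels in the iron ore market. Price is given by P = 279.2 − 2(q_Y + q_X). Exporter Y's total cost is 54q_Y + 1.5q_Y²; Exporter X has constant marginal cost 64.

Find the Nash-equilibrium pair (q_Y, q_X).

Exporter Y's profit: π = q_Y(279.2 − 2(q_Y + q_X)) − 54q_Y − 1.5q_Y².
∂π/∂q_Y = 225.2 − 7q_Y − 2q_X = 0, so q_Y = 1126/35 − (2/7)q_X.
For X: ∂π/∂q_X = 215.2 − 4q_X − 2q_Y = 0 ⇒ q_X = 53.8 − 0.5q_Y.
Solving the two reaction functions simultaneously: (1 − (−2/7)(−0.5))q_Y = 1126/35 − (2/7)·53.8, so (6/7)q_Y = 16.8 and q_Y = 19.6.
Then q_X = 53.8 − 0.5·19.6 = 44.

19.6, 44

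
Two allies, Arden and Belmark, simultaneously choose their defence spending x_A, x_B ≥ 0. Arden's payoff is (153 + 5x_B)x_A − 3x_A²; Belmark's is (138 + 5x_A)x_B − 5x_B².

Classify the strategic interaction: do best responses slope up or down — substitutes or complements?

strategic complements

Expanding Arden's payoff: 153x_A + 5x_Bx_A − 3x_A².
∂π/∂x_A = 153 + 5x_B − 6x_A = 0, so x_A = 25.5 + (5/6)x_B.
The best-response slope dx_A/dx_B = 5/6 > 0: the reaction function is upward-sloping, so the choices are strategic complements.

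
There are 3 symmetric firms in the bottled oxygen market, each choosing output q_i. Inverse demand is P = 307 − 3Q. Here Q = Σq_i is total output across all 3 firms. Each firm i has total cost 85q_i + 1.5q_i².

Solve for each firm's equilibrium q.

A representative firm's profit is π_i = q_i(307 − 3Q) − 85q_i − 1.5q_i², with Q = q_i + Σ_{j≠i} q_j.
First-order condition: 222 − 9q_i − 3Σ_{j≠i} q_j = 0.
In a symmetric equilibrium every firm chooses the same q, so Σ_{j≠i} q_j = 2q. The condition becomes 222 − 15q = 0, giving q = 222/15 = 14.8.

14.8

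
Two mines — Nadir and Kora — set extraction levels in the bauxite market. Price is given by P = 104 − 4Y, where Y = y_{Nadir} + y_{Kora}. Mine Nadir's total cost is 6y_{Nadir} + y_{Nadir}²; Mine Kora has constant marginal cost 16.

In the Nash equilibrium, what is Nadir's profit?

227.8125

Mine Nadir's profit: π = y_{Nadir}(104 − 4(y_{Nadir} + y_{Kora})) − 6y_{Nadir} − y_{Nadir}².
∂π/∂y_{Nadir} = 98 − 10y_{Nadir} − 4y_{Kora} = 0, so y_{Nadir} = 9.8 − 0.4y_{Kora}.
For Kora: ∂π/∂y_{Kora} = 88 − 8y_{Kora} − 4y_{Nadir} = 0 ⇒ y_{Kora} = 11 − 0.5y_{Nadir}.
Substituting the second reaction function into the first: y_{Nadir} = 9.8 − 0.4(11 − 0.5y_{Nadir}), which gives 0.8y_{Nadir} = 5.4 ⇒ y_{Nadir} = 6.75.
Then y_{Kora} = 11 − 0.5·6.75 = 7.625.
Price P = 104 − 4·14.375 = 46.5.
Nadir's profit: (46.5 − 6)·6.75 − (6.75)² = 227.8125.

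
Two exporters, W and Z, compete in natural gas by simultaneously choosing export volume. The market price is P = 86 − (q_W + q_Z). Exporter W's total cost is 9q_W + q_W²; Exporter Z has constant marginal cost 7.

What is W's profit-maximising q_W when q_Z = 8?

17.25

Exporter W's profit: π = q_W(86 − (q_W + q_Z)) − 9q_W − q_W².
∂π/∂q_W = 77 − 4q_W − q_Z = 0, so q_W = 19.25 − 0.25q_Z.
At q_Z = 8: q_W = 19.25 − 0.25·8 = 17.25.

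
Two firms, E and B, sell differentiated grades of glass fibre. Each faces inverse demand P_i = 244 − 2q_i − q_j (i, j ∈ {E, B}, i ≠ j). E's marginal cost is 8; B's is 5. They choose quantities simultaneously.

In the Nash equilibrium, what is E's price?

Firm E's profit: π = q_E(244 − 2q_E − q_B) − 8q_E.
∂π/∂q_E = 236 − 4q_E − q_B = 0 ⇒ q_E = 59 − 0.25q_B.
Similarly q_B = 59.75 − 0.25q_E.
Plugging q_B into E's best response: q_E = 59 − 0.25(59.75 − 0.25q_E) ⇒ 0.9375q_E = 44.0625, so q_E = 47.
Then q_B = 59.75 − 0.25·47 = 48.
P_E = 244 − 2·47 − 48 = 102.

102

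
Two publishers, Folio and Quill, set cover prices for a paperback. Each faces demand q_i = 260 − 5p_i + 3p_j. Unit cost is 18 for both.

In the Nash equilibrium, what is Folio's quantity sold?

160

Folio's profit: π = (p_{Folio} − 18)(260 − 5p_{Folio} + 3p_{Quill}).
∂π/∂p_{Folio} = 350 − 10p_{Folio} + 3p_{Quill} = 0 ⇒ p_{Folio} = 35 + 0.3p_{Quill}.
Setting p_{Folio} = p_{Quill} in the reaction function: p_{Folio} = 35 + 0.3p_{Folio}, so p_{Folio} = 35 / 0.7 = 50.
q_{Folio} = 260 − 5·50 + 3·50 = 160.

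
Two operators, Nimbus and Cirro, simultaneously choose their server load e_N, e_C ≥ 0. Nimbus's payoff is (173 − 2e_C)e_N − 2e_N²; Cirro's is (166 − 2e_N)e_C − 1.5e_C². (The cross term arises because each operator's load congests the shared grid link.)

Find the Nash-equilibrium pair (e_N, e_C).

23.375, 39.75

Expanding Nimbus's payoff: 173e_N − 2e_Ce_N − 2e_N².
∂π/∂e_N = 173 − 2e_C − 4e_N = 0, so e_N = 43.25 − 0.5e_C.
Likewise for Cirro: e_C = 166/3 − (2/3)e_N.
Substituting the second reaction function into the first: e_N = 43.25 − 0.5(166/3 − (2/3)e_N), which gives (2/3)e_N = 187/12 ⇒ e_N = 23.375.
Then e_C = 166/3 − (2/3)·23.375 = 39.75.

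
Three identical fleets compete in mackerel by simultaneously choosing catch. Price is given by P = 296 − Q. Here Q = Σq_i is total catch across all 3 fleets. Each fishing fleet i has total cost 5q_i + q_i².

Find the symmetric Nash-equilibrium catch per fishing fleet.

48.5

A representative fishing fleet's profit is π_i = q_i(296 − Q) − 5q_i − q_i², with Q = q_i + Σ_{j≠i} q_j.
First-order condition: 291 − 4q_i − Σ_{j≠i} q_j = 0.
In a symmetric equilibrium every fishing fleet chooses the same q, so Σ_{j≠i} q_j = 2q. The condition becomes 291 − 6q = 0, giving q = 291/6 = 48.5.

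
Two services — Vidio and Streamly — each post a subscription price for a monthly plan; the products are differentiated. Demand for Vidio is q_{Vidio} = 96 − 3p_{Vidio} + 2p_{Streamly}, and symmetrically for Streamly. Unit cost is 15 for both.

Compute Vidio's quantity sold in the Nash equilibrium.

60.75

Vidio's profit: π = (p_{Vidio} − 15)(96 − 3p_{Vidio} + 2p_{Streamly}).
∂π/∂p_{Vidio} = 141 − 6p_{Vidio} + 2p_{Streamly} = 0 ⇒ p_{Vidio} = 23.5 + (1/3)p_{Streamly}.
The game is symmetric, so in equilibrium p_{Streamly} = p_{Vidio}: the reaction function gives (2/3)p_{Vidio} = 23.5, hence p_{Vidio} = 35.25.
q_{Vidio} = 96 − 3·35.25 + 2·35.25 = 60.75.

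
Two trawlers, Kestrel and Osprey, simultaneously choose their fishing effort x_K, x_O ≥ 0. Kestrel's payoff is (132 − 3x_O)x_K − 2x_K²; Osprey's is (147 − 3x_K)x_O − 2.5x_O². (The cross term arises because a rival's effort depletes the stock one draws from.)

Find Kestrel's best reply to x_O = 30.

10.5

Expanding Kestrel's payoff: 132x_K − 3x_Ox_K − 2x_K².
∂π/∂x_K = 132 − 3x_O − 4x_K = 0, so x_K = 33 − 0.75x_O.
At x_O = 30: x_K = 33 − 0.75·30 = 10.5.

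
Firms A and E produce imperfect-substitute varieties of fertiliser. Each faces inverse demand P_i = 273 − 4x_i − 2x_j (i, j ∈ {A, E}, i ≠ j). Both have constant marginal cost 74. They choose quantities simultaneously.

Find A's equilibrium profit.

1584.04

Firm A's profit: π = x_A(273 − 4x_A − 2x_E) − 74x_A.
∂π/∂x_A = 199 − 8x_A − 2x_E = 0 ⇒ x_A = 24.875 − 0.25x_E.
By symmetry x_E = x_A; substituting into the reaction function, 1.25x_A = 24.875 and x_A = 19.9.
P_A = 273 − 4·19.9 − 2·19.9 = 153.6.
Profit = (153.6 − 74)·19.9 = 1584.04.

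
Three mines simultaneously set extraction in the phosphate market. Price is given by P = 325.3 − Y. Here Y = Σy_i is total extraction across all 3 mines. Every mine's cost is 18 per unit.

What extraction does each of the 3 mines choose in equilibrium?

76.825

A representative mine's profit is π_i = y_i(325.3 − Y) − 18y_i, with Y = y_i + Σ_{j≠i} y_j.
First-order condition: 307.3 − 2y_i − Σ_{j≠i} y_j = 0.
With identical mines, set every y_j = y: then 307.3 − 2y − 2y = 0, i.e. y = 307.3/4 = 76.825.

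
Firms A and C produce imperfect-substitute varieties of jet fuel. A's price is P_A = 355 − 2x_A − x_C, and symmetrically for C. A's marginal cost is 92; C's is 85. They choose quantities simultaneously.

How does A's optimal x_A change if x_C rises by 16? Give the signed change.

-4

Firm A's profit: π = x_A(355 − 2x_A − x_C) − 92x_A.
∂π/∂x_A = 263 − 4x_A − x_C = 0 ⇒ x_A = 65.75 − 0.25x_C.
The reaction-function slope is −0.25, so a 16-unit rise in x_C moves x_A by −0.25 × 16 = −4. A's best response falls — the actions are strategic substitutes.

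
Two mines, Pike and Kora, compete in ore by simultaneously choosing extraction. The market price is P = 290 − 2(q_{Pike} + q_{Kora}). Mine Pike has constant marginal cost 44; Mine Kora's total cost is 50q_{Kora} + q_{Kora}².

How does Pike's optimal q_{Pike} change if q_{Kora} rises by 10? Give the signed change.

-5

Mine Pike's profit: π = q_{Pike}(290 − 2(q_{Pike} + q_{Kora})) − 44q_{Pike}.
∂π/∂q_{Pike} = 246 − 4q_{Pike} − 2q_{Kora} = 0, so q_{Pike} = 61.5 − 0.5q_{Kora}.
The reaction-function slope is −0.5, so a 10-unit rise in q_{Kora} moves q_{Pike} by −0.5 × 10 = −5. Pike's best response falls — the actions are strategic substitutes.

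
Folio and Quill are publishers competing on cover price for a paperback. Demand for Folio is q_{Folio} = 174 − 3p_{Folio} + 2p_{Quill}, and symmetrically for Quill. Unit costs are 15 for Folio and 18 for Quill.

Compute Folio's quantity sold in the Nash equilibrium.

Folio's profit: π = (p_{Folio} − 15)(174 − 3p_{Folio} + 2p_{Quill}).
∂π/∂p_{Folio} = 219 − 6p_{Folio} + 2p_{Quill} = 0 ⇒ p_{Folio} = 36.5 + (1/3)p_{Quill}.
Similarly p_{Quill} = 38 + (1/3)p_{Folio}.
Plugging p_{Quill} into Folio's best response: p_{Folio} = 36.5 + (1/3)(38 + (1/3)p_{Folio}) ⇒ (8/9)p_{Folio} = 295/6, so p_{Folio} = 55.3125.
Then p_{Quill} = 38 + (1/3)·55.3125 = 56.4375.
q_{Folio} = 174 − 3·55.3125 + 2·56.4375 = 120.9375.

120.9375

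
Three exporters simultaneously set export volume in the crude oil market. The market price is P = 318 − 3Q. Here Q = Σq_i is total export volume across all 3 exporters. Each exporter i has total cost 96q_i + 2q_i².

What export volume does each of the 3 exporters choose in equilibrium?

A representative exporter's profit is π_i = q_i(318 − 3Q) − 96q_i − 2q_i², with Q = q_i + Σ_{j≠i} q_j.
First-order condition: 222 − 10q_i − 3Σ_{j≠i} q_j = 0.
Imposing symmetry (q_j = q for all j) turns Σ_{j≠i} q_j into 2q, so 222 = 16q and q = 13.875.

13.875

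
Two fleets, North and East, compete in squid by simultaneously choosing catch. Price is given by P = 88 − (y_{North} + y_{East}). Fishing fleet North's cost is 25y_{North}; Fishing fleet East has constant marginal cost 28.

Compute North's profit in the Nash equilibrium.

Fishing fleet North's profit: π = y_{North}(88 − (y_{North} + y_{East})) − 25y_{North}.
∂π/∂y_{North} = 63 − 2y_{North} − y_{East} = 0, so y_{North} = 31.5 − 0.5y_{East}.
By the same steps for East: y_{East} = 30 − 0.5y_{North}.
Solving the two reaction functions simultaneously: (1 − (−0.5)(−0.5))y_{North} = 31.5 − 0.5·30, so 0.75y_{North} = 16.5 and y_{North} = 22.
Then y_{East} = 30 − 0.5·22 = 19.
Price P = 88 − 41 = 47.
North's profit: (47 − 25)·22 = 484.

484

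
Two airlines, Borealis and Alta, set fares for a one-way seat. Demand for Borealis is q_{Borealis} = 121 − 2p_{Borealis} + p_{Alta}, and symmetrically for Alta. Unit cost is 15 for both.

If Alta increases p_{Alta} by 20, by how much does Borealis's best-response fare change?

Borealis's profit: π = (p_{Borealis} − 15)(121 − 2p_{Borealis} + p_{Alta}).
∂π/∂p_{Borealis} = 151 − 4p_{Borealis} + p_{Alta} = 0 ⇒ p_{Borealis} = 37.75 + 0.25p_{Alta}.
The reaction-function slope is 0.25, so a 20-unit rise in p_{Alta} moves p_{Borealis} by 0.25 × 20 = 5. Borealis's best response rises — the actions are strategic complements.

5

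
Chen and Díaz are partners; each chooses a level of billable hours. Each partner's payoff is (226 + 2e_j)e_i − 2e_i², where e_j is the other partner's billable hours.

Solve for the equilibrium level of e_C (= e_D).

113

Chen's payoff is (226 + 2e_D)e_C − 2e_C².
∂π/∂e_C = 226 + 2e_D − 4e_C = 0, so e_C = 56.5 + 0.5e_D.
By symmetry e_D = e_C; substituting into the reaction function, 0.5e_C = 56.5 and e_C = 113.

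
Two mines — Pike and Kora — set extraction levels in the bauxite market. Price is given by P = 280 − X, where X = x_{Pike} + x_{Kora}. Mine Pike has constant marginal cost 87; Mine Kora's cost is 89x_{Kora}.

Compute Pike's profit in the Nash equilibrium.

4225

Mine Pike's profit: π = x_{Pike}(280 − (x_{Pike} + x_{Kora})) − 87x_{Pike}.
∂π/∂x_{Pike} = 193 − 2x_{Pike} − x_{Kora} = 0, so x_{Pike} = 96.5 − 0.5x_{Kora}.
By the same steps for Kora: x_{Kora} = 95.5 − 0.5x_{Pike}.
Plugging x_{Kora} into Pike's best response: x_{Pike} = 96.5 − 0.5(95.5 − 0.5x_{Pike}) ⇒ 0.75x_{Pike} = 48.75, so x_{Pike} = 65.
Then x_{Kora} = 95.5 − 0.5·65 = 63.
Price P = 280 − 128 = 152.
Pike's profit: (152 − 87)·65 = 4225.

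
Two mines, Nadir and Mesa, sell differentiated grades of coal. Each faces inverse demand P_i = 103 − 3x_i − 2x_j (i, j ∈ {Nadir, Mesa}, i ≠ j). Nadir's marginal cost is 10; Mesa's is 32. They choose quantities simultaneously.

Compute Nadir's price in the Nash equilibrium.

49

Mine Nadir's profit: π = x_{Nadir}(103 − 3x_{Nadir} − 2x_{Mesa}) − 10x_{Nadir}.
∂π/∂x_{Nadir} = 93 − 6x_{Nadir} − 2x_{Mesa} = 0 ⇒ x_{Nadir} = 15.5 − (1/3)x_{Mesa}.
Similarly x_{Mesa} = 71/6 − (1/3)x_{Nadir}.
Solving the two reaction functions simultaneously: (1 − (−1/3)(−1/3))x_{Nadir} = 15.5 − (1/3)·(71/6), so (8/9)x_{Nadir} = 104/9 and x_{Nadir} = 13.
Then x_{Mesa} = 71/6 − (1/3)·13 = 7.5.
P_{Nadir} = 103 − 3·13 − 2·7.5 = 49.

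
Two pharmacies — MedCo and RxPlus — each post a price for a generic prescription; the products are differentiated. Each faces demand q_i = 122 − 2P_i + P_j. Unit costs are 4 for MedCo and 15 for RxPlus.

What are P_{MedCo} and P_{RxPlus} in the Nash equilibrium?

44.8, 49.2

MedCo's profit: π = (P_{MedCo} − 4)(122 − 2P_{MedCo} + P_{RxPlus}).
∂π/∂P_{MedCo} = 130 − 4P_{MedCo} + P_{RxPlus} = 0 ⇒ P_{MedCo} = 32.5 + 0.25P_{RxPlus}.
Similarly P_{RxPlus} = 38 + 0.25P_{MedCo}.
Plugging P_{RxPlus} into MedCo's best response: P_{MedCo} = 32.5 + 0.25(38 + 0.25P_{MedCo}) ⇒ 0.9375P_{MedCo} = 42, so P_{MedCo} = 44.8.
Then P_{RxPlus} = 38 + 0.25·44.8 = 49.2.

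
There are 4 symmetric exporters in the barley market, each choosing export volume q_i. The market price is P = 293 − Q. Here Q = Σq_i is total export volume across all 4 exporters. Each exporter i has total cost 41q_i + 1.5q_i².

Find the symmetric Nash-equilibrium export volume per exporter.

31.5

A representative exporter's profit is π_i = q_i(293 − Q) − 41q_i − 1.5q_i², with Q = q_i + Σ_{j≠i} q_j.
First-order condition: 252 − 5q_i − Σ_{j≠i} q_j = 0.
In a symmetric equilibrium every exporter chooses the same q, so Σ_{j≠i} q_j = 3q. The condition becomes 252 − 8q = 0, giving q = 252/8 = 31.5.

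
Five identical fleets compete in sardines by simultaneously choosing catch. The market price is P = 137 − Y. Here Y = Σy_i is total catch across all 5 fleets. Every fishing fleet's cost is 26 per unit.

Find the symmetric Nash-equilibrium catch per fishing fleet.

A representative fishing fleet's profit is π_i = y_i(137 − Y) − 26y_i, with Y = y_i + Σ_{j≠i} y_j.
First-order condition: 111 − 2y_i − Σ_{j≠i} y_j = 0.
With identical fishing fleets, set every y_j = y: then 111 − 2y − 4y = 0, i.e. y = 111/6 = 18.5.

18.5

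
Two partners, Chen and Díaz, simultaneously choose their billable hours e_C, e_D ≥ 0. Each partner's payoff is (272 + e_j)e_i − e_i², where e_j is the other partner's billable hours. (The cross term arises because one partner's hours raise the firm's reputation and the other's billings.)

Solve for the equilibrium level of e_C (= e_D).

Chen's payoff is (272 + e_D)e_C − e_C².
∂π/∂e_C = 272 + e_D − 2e_C = 0, so e_C = 136 + 0.5e_D.
By symmetry e_D = e_C; substituting into the reaction function, 0.5e_C = 136 and e_C = 272.

272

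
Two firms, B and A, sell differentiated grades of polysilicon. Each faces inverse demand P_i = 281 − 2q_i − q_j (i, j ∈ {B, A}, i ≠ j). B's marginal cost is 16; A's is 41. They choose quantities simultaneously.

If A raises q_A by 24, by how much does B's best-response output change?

-6

Firm B's profit: π = q_B(281 − 2q_B − q_A) − 16q_B.
∂π/∂q_B = 265 − 4q_B − q_A = 0 ⇒ q_B = 66.25 − 0.25q_A.
The reaction-function slope is −0.25, so a 24-unit rise in q_A moves q_B by −0.25 × 24 = −6. B's best response falls — the actions are strategic substitutes.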